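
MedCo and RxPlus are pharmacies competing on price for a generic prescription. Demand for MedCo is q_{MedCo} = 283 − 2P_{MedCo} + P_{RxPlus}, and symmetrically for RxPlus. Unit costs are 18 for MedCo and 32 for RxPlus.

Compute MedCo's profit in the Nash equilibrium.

16272.08

MedCo's profit: π = (P_{MedCo} − 18)(283 − 2P_{MedCo} + P_{RxPlus}).
∂π/∂P_{MedCo} = 319 − 4P_{MedCo} + P_{RxPlus} = 0 ⇒ P_{MedCo} = 79.75 + 0.25P_{RxPlus}.
Similarly P_{RxPlus} = 86.75 + 0.25P_{MedCo}.
Substituting the second reaction function into the first: P_{MedCo} = 79.75 + 0.25(86.75 + 0.25P_{MedCo}), which gives 0.9375P_{MedCo} = 101.4375 ⇒ P_{MedCo} = 108.2.
Then P_{RxPlus} = 86.75 + 0.25·108.2 = 113.8.
q_{MedCo} = 283 − 2·108.2 + 113.8 = 180.4.
Profit = (108.2 − 18)·180.4 = 16272.08.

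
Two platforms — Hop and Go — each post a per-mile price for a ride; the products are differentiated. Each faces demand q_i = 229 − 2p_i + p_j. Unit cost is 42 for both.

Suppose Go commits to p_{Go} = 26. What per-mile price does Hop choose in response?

Hop's profit: π = (p_{Hop} − 42)(229 − 2p_{Hop} + p_{Go}).
∂π/∂p_{Hop} = 313 − 4p_{Hop} + p_{Go} = 0 ⇒ p_{Hop} = 78.25 + 0.25p_{Go}.
At p_{Go} = 26: p_{Hop} = 78.25 + 0.25·26 = 84.75.

84.75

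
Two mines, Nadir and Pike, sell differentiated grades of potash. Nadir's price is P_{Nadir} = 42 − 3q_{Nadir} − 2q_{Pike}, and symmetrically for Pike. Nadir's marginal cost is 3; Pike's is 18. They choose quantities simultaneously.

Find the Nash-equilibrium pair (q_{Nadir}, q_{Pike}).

Mine Nadir's profit: π = q_{Nadir}(42 − 3q_{Nadir} − 2q_{Pike}) − 3q_{Nadir}.
∂π/∂q_{Nadir} = 39 − 6q_{Nadir} − 2q_{Pike} = 0 ⇒ q_{Nadir} = 6.5 − (1/3)q_{Pike}.
Similarly q_{Pike} = 4 − (1/3)q_{Nadir}.
Plugging q_{Pike} into Nadir's best response: q_{Nadir} = 6.5 − (1/3)(4 − (1/3)q_{Nadir}) ⇒ (8/9)q_{Nadir} = 31/6, so q_{Nadir} = 5.8125.
Then q_{Pike} = 4 − (1/3)·5.8125 = 2.0625.

5.8125, 2.0625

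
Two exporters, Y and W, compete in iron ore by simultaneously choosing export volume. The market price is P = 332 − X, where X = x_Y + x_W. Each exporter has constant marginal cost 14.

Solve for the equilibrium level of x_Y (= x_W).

106

Exporter Y's profit: π = x_Y(332 − (x_Y + x_W)) − 14x_Y.
∂π/∂x_Y = 318 − 2x_Y − x_W = 0, so x_Y = 159 − 0.5x_W.
Setting x_Y = x_W in the reaction function: x_Y = 159 − 0.5x_Y, so x_Y = 159 / 1.5 = 106.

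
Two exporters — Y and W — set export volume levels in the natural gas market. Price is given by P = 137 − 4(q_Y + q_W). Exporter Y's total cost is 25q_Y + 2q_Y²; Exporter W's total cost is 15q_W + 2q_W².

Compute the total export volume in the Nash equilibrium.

14.625

Exporter Y's profit: π = q_Y(137 − 4(q_Y + q_W)) − 25q_Y − 2q_Y².
∂π/∂q_Y = 112 − 12q_Y − 4q_W = 0, so q_Y = 28/3 − (1/3)q_W.
By the same steps for W: q_W = 61/6 − (1/3)q_Y.
Plugging q_W into Y's best response: q_Y = 28/3 − (1/3)(61/6 − (1/3)q_Y) ⇒ (8/9)q_Y = 107/18, so q_Y = 6.6875.
Then q_W = 61/6 − (1/3)·6.6875 = 7.9375.
Total export volume: 6.6875 + 7.9375 = 14.625.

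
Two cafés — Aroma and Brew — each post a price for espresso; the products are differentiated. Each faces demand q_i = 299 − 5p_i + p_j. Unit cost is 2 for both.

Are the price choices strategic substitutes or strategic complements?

Aroma's profit: π = (p_{Aroma} − 2)(299 − 5p_{Aroma} + p_{Brew}).
∂π/∂p_{Aroma} = 309 − 10p_{Aroma} + p_{Brew} = 0 ⇒ p_{Aroma} = 30.9 + 0.1p_{Brew}.
The best-response slope dp_{Aroma}/dp_{Brew} = 0.1 > 0: the reaction function is upward-sloping, so the choices are strategic complements.

strategic complements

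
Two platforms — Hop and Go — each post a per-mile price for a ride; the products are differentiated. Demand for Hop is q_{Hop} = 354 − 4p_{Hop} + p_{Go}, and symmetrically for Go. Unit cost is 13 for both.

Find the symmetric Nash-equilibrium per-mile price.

Hop's profit: π = (p_{Hop} − 13)(354 − 4p_{Hop} + p_{Go}).
∂π/∂p_{Hop} = 406 − 8p_{Hop} + p_{Go} = 0 ⇒ p_{Hop} = 50.75 + 0.125p_{Go}.
By symmetry p_{Go} = p_{Hop}; substituting into the reaction function, 0.875p_{Hop} = 50.75 and p_{Hop} = 58.

58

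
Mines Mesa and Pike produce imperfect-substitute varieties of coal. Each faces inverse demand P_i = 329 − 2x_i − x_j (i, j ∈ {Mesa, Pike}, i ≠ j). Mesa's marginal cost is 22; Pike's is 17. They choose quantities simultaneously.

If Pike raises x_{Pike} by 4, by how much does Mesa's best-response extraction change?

Mine Mesa's profit: π = x_{Mesa}(329 − 2x_{Mesa} − x_{Pike}) − 22x_{Mesa}.
∂π/∂x_{Mesa} = 307 − 4x_{Mesa} − x_{Pike} = 0 ⇒ x_{Mesa} = 76.75 − 0.25x_{Pike}.
The reaction-function slope is −0.25, so a 4-unit rise in x_{Pike} moves x_{Mesa} by −0.25 × 4 = −1. Mesa's best response falls — the actions are strategic substitutes.

-1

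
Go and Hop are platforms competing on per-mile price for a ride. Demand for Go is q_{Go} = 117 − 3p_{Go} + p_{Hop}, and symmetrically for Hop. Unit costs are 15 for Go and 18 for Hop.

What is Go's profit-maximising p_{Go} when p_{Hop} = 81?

40.5

Go's profit: π = (p_{Go} − 15)(117 − 3p_{Go} + p_{Hop}).
∂π/∂p_{Go} = 162 − 6p_{Go} + p_{Hop} = 0 ⇒ p_{Go} = 27 + (1/6)p_{Hop}.
At p_{Hop} = 81: p_{Go} = 27 + (1/6)·81 = 40.5.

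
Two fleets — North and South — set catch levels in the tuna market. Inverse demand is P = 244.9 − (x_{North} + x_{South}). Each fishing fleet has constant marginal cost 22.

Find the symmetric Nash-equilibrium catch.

Fishing fleet North's profit: π = x_{North}(244.9 − (x_{North} + x_{South})) − 22x_{North}.
∂π/∂x_{North} = 222.9 − 2x_{North} − x_{South} = 0, so x_{North} = 111.45 − 0.5x_{South}.
Setting x_{North} = x_{South} in the reaction function: x_{North} = 111.45 − 0.5x_{North}, so x_{North} = 111.45 / 1.5 = 74.3.

74.3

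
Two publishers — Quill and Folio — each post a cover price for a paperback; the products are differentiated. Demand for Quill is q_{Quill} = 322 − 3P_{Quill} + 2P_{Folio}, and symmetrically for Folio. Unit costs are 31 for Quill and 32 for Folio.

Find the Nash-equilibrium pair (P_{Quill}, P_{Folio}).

Quill's profit: π = (P_{Quill} − 31)(322 − 3P_{Quill} + 2P_{Folio}).
∂π/∂P_{Quill} = 415 − 6P_{Quill} + 2P_{Folio} = 0 ⇒ P_{Quill} = 415/6 + (1/3)P_{Folio}.
Similarly P_{Folio} = 209/3 + (1/3)P_{Quill}.
Plugging P_{Folio} into Quill's best response: P_{Quill} = 415/6 + (1/3)(209/3 + (1/3)P_{Quill}) ⇒ (8/9)P_{Quill} = 1663/18, so P_{Quill} = 103.9375.
Then P_{Folio} = 209/3 + (1/3)·103.9375 = 104.3125.

103.9375, 104.3125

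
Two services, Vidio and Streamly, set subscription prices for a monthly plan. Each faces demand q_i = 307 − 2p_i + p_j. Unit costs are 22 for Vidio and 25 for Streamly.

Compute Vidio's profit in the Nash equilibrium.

Vidio's profit: π = (p_{Vidio} − 22)(307 − 2p_{Vidio} + p_{Streamly}).
∂π/∂p_{Vidio} = 351 − 4p_{Vidio} + p_{Streamly} = 0 ⇒ p_{Vidio} = 87.75 + 0.25p_{Streamly}.
Similarly p_{Streamly} = 89.25 + 0.25p_{Vidio}.
Plugging p_{Streamly} into Vidio's best response: p_{Vidio} = 87.75 + 0.25(89.25 + 0.25p_{Vidio}) ⇒ 0.9375p_{Vidio} = 110.0625, so p_{Vidio} = 117.4.
Then p_{Streamly} = 89.25 + 0.25·117.4 = 118.6.
q_{Vidio} = 307 − 2·117.4 + 118.6 = 190.8.
Profit = (117.4 − 22)·190.8 = 18202.32.

18202.32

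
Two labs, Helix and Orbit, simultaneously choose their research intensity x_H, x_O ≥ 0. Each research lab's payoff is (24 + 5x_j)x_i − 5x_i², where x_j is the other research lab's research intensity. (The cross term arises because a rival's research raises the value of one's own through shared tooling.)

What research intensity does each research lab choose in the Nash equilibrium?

Helix's payoff is (24 + 5x_O)x_H − 5x_H².
∂π/∂x_H = 24 + 5x_O − 10x_H = 0, so x_H = 2.4 + 0.5x_O.
The game is symmetric, so in equilibrium x_O = x_H: the reaction function gives 0.5x_H = 2.4, hence x_H = 4.8.

4.8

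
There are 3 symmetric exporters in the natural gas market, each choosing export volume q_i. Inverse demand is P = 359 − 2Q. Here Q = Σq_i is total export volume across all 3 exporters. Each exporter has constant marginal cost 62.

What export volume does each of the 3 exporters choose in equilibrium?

37.125

A representative exporter's profit is π_i = q_i(359 − 2Q) − 62q_i, with Q = q_i + Σ_{j≠i} q_j.
First-order condition: 297 − 4q_i − 2Σ_{j≠i} q_j = 0.
In a symmetric equilibrium every exporter chooses the same q, so Σ_{j≠i} q_j = 2q. The condition becomes 297 − 8q = 0, giving q = 297/8 = 37.125.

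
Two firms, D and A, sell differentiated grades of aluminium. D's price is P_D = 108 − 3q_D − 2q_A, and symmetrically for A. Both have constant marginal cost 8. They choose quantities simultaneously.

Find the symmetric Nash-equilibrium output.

12.5

Firm D's profit: π = q_D(108 − 3q_D − 2q_A) − 8q_D.
∂π/∂q_D = 100 − 6q_D − 2q_A = 0 ⇒ q_D = 50/3 − (1/3)q_A.
Setting q_D = q_A in the reaction function: q_D = 50/3 − (1/3)q_D, so q_D = (50/3) / (4/3) = 12.5.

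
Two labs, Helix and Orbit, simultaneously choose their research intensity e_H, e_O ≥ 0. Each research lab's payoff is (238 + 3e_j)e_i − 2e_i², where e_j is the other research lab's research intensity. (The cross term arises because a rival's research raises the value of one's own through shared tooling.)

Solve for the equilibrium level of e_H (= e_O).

238

Helix's payoff is (238 + 3e_O)e_H − 2e_H².
∂π/∂e_H = 238 + 3e_O − 4e_H = 0, so e_H = 59.5 + 0.75e_O.
Setting e_H = e_O in the reaction function: e_H = 59.5 + 0.75e_H, so e_H = 59.5 / 0.25 = 238.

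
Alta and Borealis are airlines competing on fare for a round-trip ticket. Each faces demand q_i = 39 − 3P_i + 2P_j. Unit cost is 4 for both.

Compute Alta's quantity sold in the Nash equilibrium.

26.25

Alta's profit: π = (P_{Alta} − 4)(39 − 3P_{Alta} + 2P_{Borealis}).
∂π/∂P_{Alta} = 51 − 6P_{Alta} + 2P_{Borealis} = 0 ⇒ P_{Alta} = 8.5 + (1/3)P_{Borealis}.
The game is symmetric, so in equilibrium P_{Borealis} = P_{Alta}: the reaction function gives (2/3)P_{Alta} = 8.5, hence P_{Alta} = 12.75.
q_{Alta} = 39 − 3·12.75 + 2·12.75 = 26.25.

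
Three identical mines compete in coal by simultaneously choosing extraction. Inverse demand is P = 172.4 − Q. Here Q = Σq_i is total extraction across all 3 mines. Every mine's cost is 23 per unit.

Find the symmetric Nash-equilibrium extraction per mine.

37.35

A representative mine's profit is π_i = q_i(172.4 − Q) − 23q_i, with Q = q_i + Σ_{j≠i} q_j.
First-order condition: 149.4 − 2q_i − Σ_{j≠i} q_j = 0.
With identical mines, set every q_j = q: then 149.4 − 2q − 2q = 0, i.e. q = 149.4/4 = 37.35.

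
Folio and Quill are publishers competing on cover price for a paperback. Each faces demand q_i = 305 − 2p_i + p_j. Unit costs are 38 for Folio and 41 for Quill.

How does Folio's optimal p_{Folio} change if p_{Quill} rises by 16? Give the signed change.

4

Folio's profit: π = (p_{Folio} − 38)(305 − 2p_{Folio} + p_{Quill}).
∂π/∂p_{Folio} = 381 − 4p_{Folio} + p_{Quill} = 0 ⇒ p_{Folio} = 95.25 + 0.25p_{Quill}.
The reaction-function slope is 0.25, so a 16-unit rise in p_{Quill} moves p_{Folio} by 0.25 × 16 = 4. Folio's best response rises — the actions are strategic complements.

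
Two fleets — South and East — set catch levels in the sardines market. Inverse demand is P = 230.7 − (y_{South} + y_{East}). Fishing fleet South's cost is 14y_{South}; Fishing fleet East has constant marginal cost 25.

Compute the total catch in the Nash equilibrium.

140.8

Fishing fleet South's profit: π = y_{South}(230.7 − (y_{South} + y_{East})) − 14y_{South}.
∂π/∂y_{South} = 216.7 − 2y_{South} − y_{East} = 0, so y_{South} = 108.35 − 0.5y_{East}.
By the same steps for East: y_{East} = 102.85 − 0.5y_{South}.
Substituting the second reaction function into the first: y_{South} = 108.35 − 0.5(102.85 − 0.5y_{South}), which gives 0.75y_{South} = 56.925 ⇒ y_{South} = 75.9.
Then y_{East} = 102.85 − 0.5·75.9 = 64.9.
Total catch: 75.9 + 64.9 = 140.8.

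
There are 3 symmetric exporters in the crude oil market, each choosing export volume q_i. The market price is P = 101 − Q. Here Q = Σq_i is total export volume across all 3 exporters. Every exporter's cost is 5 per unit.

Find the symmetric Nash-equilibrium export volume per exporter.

A representative exporter's profit is π_i = q_i(101 − Q) − 5q_i, with Q = q_i + Σ_{j≠i} q_j.
First-order condition: 96 − 2q_i − Σ_{j≠i} q_j = 0.
In a symmetric equilibrium every exporter chooses the same q, so Σ_{j≠i} q_j = 2q. The condition becomes 96 − 4q = 0, giving q = 96/4 = 24.

24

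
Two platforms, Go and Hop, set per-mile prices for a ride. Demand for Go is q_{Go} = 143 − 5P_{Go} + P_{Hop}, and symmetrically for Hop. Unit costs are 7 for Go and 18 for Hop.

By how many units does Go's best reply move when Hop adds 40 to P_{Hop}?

4

Go's profit: π = (P_{Go} − 7)(143 − 5P_{Go} + P_{Hop}).
∂π/∂P_{Go} = 178 − 10P_{Go} + P_{Hop} = 0 ⇒ P_{Go} = 17.8 + 0.1P_{Hop}.
The reaction-function slope is 0.1, so a 40-unit rise in P_{Hop} moves P_{Go} by 0.1 × 40 = 4. Go's best response rises — the actions are strategic complements.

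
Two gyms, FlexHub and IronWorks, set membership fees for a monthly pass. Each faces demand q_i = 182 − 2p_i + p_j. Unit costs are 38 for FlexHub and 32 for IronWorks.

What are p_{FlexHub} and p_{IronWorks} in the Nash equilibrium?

85.2, 82.8

FlexHub's profit: π = (p_{FlexHub} − 38)(182 − 2p_{FlexHub} + p_{IronWorks}).
∂π/∂p_{FlexHub} = 258 − 4p_{FlexHub} + p_{IronWorks} = 0 ⇒ p_{FlexHub} = 64.5 + 0.25p_{IronWorks}.
Similarly p_{IronWorks} = 61.5 + 0.25p_{FlexHub}.
Solving the two reaction functions simultaneously: (1 − (0.25)(0.25))p_{FlexHub} = 64.5 + 0.25·61.5, so 0.9375p_{FlexHub} = 79.875 and p_{FlexHub} = 85.2.
Then p_{IronWorks} = 61.5 + 0.25·85.2 = 82.8.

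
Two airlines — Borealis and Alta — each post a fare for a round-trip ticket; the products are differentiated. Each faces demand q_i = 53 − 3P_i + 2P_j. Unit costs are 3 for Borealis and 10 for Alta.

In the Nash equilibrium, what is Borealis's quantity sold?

41.4375

Borealis's profit: π = (P_{Borealis} − 3)(53 − 3P_{Borealis} + 2P_{Alta}).
∂π/∂P_{Borealis} = 62 − 6P_{Borealis} + 2P_{Alta} = 0 ⇒ P_{Borealis} = 31/3 + (1/3)P_{Alta}.
Similarly P_{Alta} = 83/6 + (1/3)P_{Borealis}.
Solving the two reaction functions simultaneously: (1 − (1/3)(1/3))P_{Borealis} = 31/3 + (1/3)·(83/6), so (8/9)P_{Borealis} = 269/18 and P_{Borealis} = 16.8125.
Then P_{Alta} = 83/6 + (1/3)·16.8125 = 19.4375.
q_{Borealis} = 53 − 3·16.8125 + 2·19.4375 = 41.4375.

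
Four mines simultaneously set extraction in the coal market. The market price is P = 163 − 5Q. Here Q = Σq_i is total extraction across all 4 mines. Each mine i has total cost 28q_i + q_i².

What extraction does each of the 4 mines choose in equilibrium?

5

A representative mine's profit is π_i = q_i(163 − 5Q) − 28q_i − q_i², with Q = q_i + Σ_{j≠i} q_j.
First-order condition: 135 − 12q_i − 5Σ_{j≠i} q_j = 0.
With identical mines, set every q_j = q: then 135 − 12q − 15q = 0, i.e. q = 135/27 = 5.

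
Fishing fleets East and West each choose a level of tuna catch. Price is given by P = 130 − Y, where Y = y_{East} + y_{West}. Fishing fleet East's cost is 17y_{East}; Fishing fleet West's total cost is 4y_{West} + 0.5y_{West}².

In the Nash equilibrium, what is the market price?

59.6

Fishing fleet East's profit: π = y_{East}(130 − (y_{East} + y_{West})) − 17y_{East}.
∂π/∂y_{East} = 113 − 2y_{East} − y_{West} = 0, so y_{East} = 56.5 − 0.5y_{West}.
For West: ∂π/∂y_{West} = 126 − 3y_{West} − y_{East} = 0 ⇒ y_{West} = 42 − (1/3)y_{East}.
Plugging y_{West} into East's best response: y_{East} = 56.5 − 0.5(42 − (1/3)y_{East}) ⇒ (5/6)y_{East} = 35.5, so y_{East} = 42.6.
Then y_{West} = 42 − (1/3)·42.6 = 27.8.
Equilibrium price: P = 130 − 70.4 = 59.6.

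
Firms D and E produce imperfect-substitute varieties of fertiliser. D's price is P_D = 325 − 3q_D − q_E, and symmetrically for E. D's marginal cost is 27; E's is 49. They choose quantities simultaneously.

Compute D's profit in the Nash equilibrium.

5598.72

Firm D's profit: π = q_D(325 − 3q_D − q_E) − 27q_D.
∂π/∂q_D = 298 − 6q_D − q_E = 0 ⇒ q_D = 149/3 − (1/6)q_E.
Similarly q_E = 46 − (1/6)q_D.
Plugging q_E into D's best response: q_D = 149/3 − (1/6)(46 − (1/6)q_D) ⇒ (35/36)q_D = 42, so q_D = 43.2.
Then q_E = 46 − (1/6)·43.2 = 38.8.
P_D = 325 − 3·43.2 − 38.8 = 156.6.
Profit = (156.6 − 27)·43.2 = 5598.72.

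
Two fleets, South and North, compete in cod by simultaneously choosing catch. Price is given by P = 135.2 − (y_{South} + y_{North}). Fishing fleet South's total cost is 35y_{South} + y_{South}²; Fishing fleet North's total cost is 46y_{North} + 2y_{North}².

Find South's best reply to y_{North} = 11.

Fishing fleet South's profit: π = y_{South}(135.2 − (y_{South} + y_{North})) − 35y_{South} − y_{South}².
∂π/∂y_{South} = 100.2 − 4y_{South} − y_{North} = 0, so y_{South} = 25.05 − 0.25y_{North}.
At y_{North} = 11: y_{South} = 25.05 − 0.25·11 = 22.3.

22.3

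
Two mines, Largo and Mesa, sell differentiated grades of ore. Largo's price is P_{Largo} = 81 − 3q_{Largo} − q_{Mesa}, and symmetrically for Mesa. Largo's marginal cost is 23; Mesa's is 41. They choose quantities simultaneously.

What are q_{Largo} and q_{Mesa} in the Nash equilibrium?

8.8, 5.2

Mine Largo's profit: π = q_{Largo}(81 − 3q_{Largo} − q_{Mesa}) − 23q_{Largo}.
∂π/∂q_{Largo} = 58 − 6q_{Largo} − q_{Mesa} = 0 ⇒ q_{Largo} = 29/3 − (1/6)q_{Mesa}.
Similarly q_{Mesa} = 20/3 − (1/6)q_{Largo}.
Solving the two reaction functions simultaneously: (1 − (−1/6)(−1/6))q_{Largo} = 29/3 − (1/6)·(20/3), so (35/36)q_{Largo} = 77/9 and q_{Largo} = 8.8.
Then q_{Mesa} = 20/3 − (1/6)·8.8 = 5.2.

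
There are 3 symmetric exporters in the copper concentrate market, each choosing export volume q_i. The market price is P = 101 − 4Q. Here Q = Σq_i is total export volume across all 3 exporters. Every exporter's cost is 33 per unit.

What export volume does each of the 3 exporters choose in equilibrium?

4.25

A representative exporter's profit is π_i = q_i(101 − 4Q) − 33q_i, with Q = q_i + Σ_{j≠i} q_j.
First-order condition: 68 − 8q_i − 4Σ_{j≠i} q_j = 0.
With identical exporters, set every q_j = q: then 68 − 8q − 8q = 0, i.e. q = 68/16 = 4.25.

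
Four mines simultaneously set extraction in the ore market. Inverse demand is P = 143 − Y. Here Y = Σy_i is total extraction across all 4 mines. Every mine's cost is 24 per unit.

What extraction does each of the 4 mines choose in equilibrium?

23.8

A representative mine's profit is π_i = y_i(143 − Y) − 24y_i, with Y = y_i + Σ_{j≠i} y_j.
First-order condition: 119 − 2y_i − Σ_{j≠i} y_j = 0.
With identical mines, set every y_j = y: then 119 − 2y − 3y = 0, i.e. y = 119/5 = 23.8.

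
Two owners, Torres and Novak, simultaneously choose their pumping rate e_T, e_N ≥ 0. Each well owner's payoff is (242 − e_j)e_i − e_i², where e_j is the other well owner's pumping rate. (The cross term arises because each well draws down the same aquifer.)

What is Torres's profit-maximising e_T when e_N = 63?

89.5

Torres's payoff is (242 − e_N)e_T − e_T².
∂π/∂e_T = 242 − e_N − 2e_T = 0, so e_T = 121 − 0.5e_N.
At e_N = 63: e_T = 121 − 0.5·63 = 89.5.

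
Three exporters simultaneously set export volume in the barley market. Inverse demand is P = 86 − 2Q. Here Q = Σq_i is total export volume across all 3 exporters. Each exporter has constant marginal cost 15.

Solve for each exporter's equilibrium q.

A representative exporter's profit is π_i = q_i(86 − 2Q) − 15q_i, with Q = q_i + Σ_{j≠i} q_j.
First-order condition: 71 − 4q_i − 2Σ_{j≠i} q_j = 0.
With identical exporters, set every q_j = q: then 71 − 4q − 4q = 0, i.e. q = 71/8 = 8.875.

8.875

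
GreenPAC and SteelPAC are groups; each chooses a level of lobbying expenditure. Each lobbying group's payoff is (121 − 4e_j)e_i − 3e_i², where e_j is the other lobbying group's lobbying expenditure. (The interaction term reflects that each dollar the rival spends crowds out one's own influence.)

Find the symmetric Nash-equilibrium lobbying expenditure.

GreenPAC's payoff is (121 − 4e_S)e_G − 3e_G².
∂π/∂e_G = 121 − 4e_S − 6e_G = 0, so e_G = 121/6 − (2/3)e_S.
By symmetry e_S = e_G; substituting into the reaction function, (5/3)e_G = 121/6 and e_G = 12.1.

12.1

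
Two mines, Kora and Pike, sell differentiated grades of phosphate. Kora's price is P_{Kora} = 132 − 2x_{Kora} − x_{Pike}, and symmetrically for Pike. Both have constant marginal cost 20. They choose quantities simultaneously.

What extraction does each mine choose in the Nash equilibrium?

Mine Kora's profit: π = x_{Kora}(132 − 2x_{Kora} − x_{Pike}) − 20x_{Kora}.
∂π/∂x_{Kora} = 112 − 4x_{Kora} − x_{Pike} = 0 ⇒ x_{Kora} = 28 − 0.25x_{Pike}.
By symmetry x_{Pike} = x_{Kora}; substituting into the reaction function, 1.25x_{Kora} = 28 and x_{Kora} = 22.4.

22.4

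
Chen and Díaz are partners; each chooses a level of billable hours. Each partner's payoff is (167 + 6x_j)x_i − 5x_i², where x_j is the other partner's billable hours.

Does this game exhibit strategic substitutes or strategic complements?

Chen's payoff is (167 + 6x_D)x_C − 5x_C².
∂π/∂x_C = 167 + 6x_D − 10x_C = 0, so x_C = 16.7 + 0.6x_D.
The best-response slope dx_C/dx_D = 0.6 > 0: the reaction function is upward-sloping, so the choices are strategic complements.

strategic complements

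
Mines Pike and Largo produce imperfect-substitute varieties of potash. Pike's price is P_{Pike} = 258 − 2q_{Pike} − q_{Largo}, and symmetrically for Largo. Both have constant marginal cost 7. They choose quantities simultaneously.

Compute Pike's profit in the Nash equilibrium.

5040.08

Mine Pike's profit: π = q_{Pike}(258 − 2q_{Pike} − q_{Largo}) − 7q_{Pike}.
∂π/∂q_{Pike} = 251 − 4q_{Pike} − q_{Largo} = 0 ⇒ q_{Pike} = 62.75 − 0.25q_{Largo}.
Setting q_{Pike} = q_{Largo} in the reaction function: q_{Pike} = 62.75 − 0.25q_{Pike}, so q_{Pike} = 62.75 / 1.25 = 50.2.
P_{Pike} = 258 − 2·50.2 − 50.2 = 107.4.
Profit = (107.4 − 7)·50.2 = 5040.08.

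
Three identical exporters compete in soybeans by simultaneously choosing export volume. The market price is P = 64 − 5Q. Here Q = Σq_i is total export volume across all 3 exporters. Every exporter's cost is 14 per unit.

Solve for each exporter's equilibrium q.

A representative exporter's profit is π_i = q_i(64 − 5Q) − 14q_i, with Q = q_i + Σ_{j≠i} q_j.
First-order condition: 50 − 10q_i − 5Σ_{j≠i} q_j = 0.
With identical exporters, set every q_j = q: then 50 − 10q − 10q = 0, i.e. q = 50/20 = 2.5.

2.5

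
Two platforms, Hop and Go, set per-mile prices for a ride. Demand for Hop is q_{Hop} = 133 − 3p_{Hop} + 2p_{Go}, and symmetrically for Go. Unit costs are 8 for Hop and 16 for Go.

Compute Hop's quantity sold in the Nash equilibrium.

Hop's profit: π = (p_{Hop} − 8)(133 − 3p_{Hop} + 2p_{Go}).
∂π/∂p_{Hop} = 157 − 6p_{Hop} + 2p_{Go} = 0 ⇒ p_{Hop} = 157/6 + (1/3)p_{Go}.
Similarly p_{Go} = 181/6 + (1/3)p_{Hop}.
Plugging p_{Go} into Hop's best response: p_{Hop} = 157/6 + (1/3)(181/6 + (1/3)p_{Hop}) ⇒ (8/9)p_{Hop} = 326/9, so p_{Hop} = 40.75.
Then p_{Go} = 181/6 + (1/3)·40.75 = 43.75.
q_{Hop} = 133 − 3·40.75 + 2·43.75 = 98.25.

98.25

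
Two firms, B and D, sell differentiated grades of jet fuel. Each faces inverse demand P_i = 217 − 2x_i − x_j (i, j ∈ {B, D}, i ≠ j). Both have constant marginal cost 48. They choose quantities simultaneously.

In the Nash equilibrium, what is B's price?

115.6

Firm B's profit: π = x_B(217 − 2x_B − x_D) − 48x_B.
∂π/∂x_B = 169 − 4x_B − x_D = 0 ⇒ x_B = 42.25 − 0.25x_D.
The game is symmetric, so in equilibrium x_D = x_B: the reaction function gives 1.25x_B = 42.25, hence x_B = 33.8.
P_B = 217 − 2·33.8 − 33.8 = 115.6.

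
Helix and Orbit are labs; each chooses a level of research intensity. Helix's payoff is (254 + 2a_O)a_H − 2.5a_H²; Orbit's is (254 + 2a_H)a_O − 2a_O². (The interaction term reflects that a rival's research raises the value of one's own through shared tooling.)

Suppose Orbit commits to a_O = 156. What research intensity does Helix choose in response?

113.2

Expanding Helix's payoff: 254a_H + 2a_Oa_H − 2.5a_H².
∂π/∂a_H = 254 + 2a_O − 5a_H = 0, so a_H = 50.8 + 0.4a_O.
At a_O = 156: a_H = 50.8 + 0.4·156 = 113.2.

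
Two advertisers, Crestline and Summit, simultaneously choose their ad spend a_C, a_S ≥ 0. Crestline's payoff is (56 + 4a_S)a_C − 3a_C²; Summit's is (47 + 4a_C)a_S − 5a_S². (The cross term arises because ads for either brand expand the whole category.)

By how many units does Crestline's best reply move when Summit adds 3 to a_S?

Expanding Crestline's payoff: 56a_C + 4a_Sa_C − 3a_C².
∂π/∂a_C = 56 + 4a_S − 6a_C = 0, so a_C = 28/3 + (2/3)a_S.
The reaction-function slope is 2/3, so a 3-unit rise in a_S moves a_C by 2/3 × 3 = 2. Crestline's best response rises — the actions are strategic complements.

2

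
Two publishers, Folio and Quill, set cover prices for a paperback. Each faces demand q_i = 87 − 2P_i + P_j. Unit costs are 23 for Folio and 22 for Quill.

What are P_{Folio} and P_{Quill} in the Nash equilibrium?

44.2, 43.8

Folio's profit: π = (P_{Folio} − 23)(87 − 2P_{Folio} + P_{Quill}).
∂π/∂P_{Folio} = 133 − 4P_{Folio} + P_{Quill} = 0 ⇒ P_{Folio} = 33.25 + 0.25P_{Quill}.
Similarly P_{Quill} = 32.75 + 0.25P_{Folio}.
Solving the two reaction functions simultaneously: (1 − (0.25)(0.25))P_{Folio} = 33.25 + 0.25·32.75, so 0.9375P_{Folio} = 41.4375 and P_{Folio} = 44.2.
Then P_{Quill} = 32.75 + 0.25·44.2 = 43.8.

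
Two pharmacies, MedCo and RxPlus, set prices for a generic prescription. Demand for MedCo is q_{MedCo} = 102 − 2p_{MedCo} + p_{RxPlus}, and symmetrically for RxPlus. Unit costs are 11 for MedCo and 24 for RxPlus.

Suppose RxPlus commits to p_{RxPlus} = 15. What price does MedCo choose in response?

34.75

MedCo's profit: π = (p_{MedCo} − 11)(102 − 2p_{MedCo} + p_{RxPlus}).
∂π/∂p_{MedCo} = 124 − 4p_{MedCo} + p_{RxPlus} = 0 ⇒ p_{MedCo} = 31 + 0.25p_{RxPlus}.
At p_{RxPlus} = 15: p_{MedCo} = 31 + 0.25·15 = 34.75.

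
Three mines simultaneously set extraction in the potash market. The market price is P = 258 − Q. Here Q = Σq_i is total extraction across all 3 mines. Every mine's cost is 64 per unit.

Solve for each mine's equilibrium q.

A representative mine's profit is π_i = q_i(258 − Q) − 64q_i, with Q = q_i + Σ_{j≠i} q_j.
First-order condition: 194 − 2q_i − Σ_{j≠i} q_j = 0.
With identical mines, set every q_j = q: then 194 − 2q − 2q = 0, i.e. q = 194/4 = 48.5.

48.5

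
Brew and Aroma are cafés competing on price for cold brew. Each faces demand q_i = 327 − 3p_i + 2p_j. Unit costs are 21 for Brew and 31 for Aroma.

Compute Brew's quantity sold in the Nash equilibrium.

Brew's profit: π = (p_{Brew} − 21)(327 − 3p_{Brew} + 2p_{Aroma}).
∂π/∂p_{Brew} = 390 − 6p_{Brew} + 2p_{Aroma} = 0 ⇒ p_{Brew} = 65 + (1/3)p_{Aroma}.
Similarly p_{Aroma} = 70 + (1/3)p_{Brew}.
Plugging p_{Aroma} into Brew's best response: p_{Brew} = 65 + (1/3)(70 + (1/3)p_{Brew}) ⇒ (8/9)p_{Brew} = 265/3, so p_{Brew} = 99.375.
Then p_{Aroma} = 70 + (1/3)·99.375 = 103.125.
q_{Brew} = 327 − 3·99.375 + 2·103.125 = 235.125.

235.125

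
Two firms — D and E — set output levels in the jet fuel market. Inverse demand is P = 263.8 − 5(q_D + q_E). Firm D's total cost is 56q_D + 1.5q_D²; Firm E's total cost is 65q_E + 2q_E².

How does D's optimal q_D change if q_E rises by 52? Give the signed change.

-20

Firm D's profit: π = q_D(263.8 − 5(q_D + q_E)) − 56q_D − 1.5q_D².
∂π/∂q_D = 207.8 − 13q_D − 5q_E = 0, so q_D = 1039/65 − (5/13)q_E.
The reaction-function slope is −5/13, so a 52-unit rise in q_E moves q_D by −5/13 × 52 = −20. D's best response falls — the actions are strategic substitutes.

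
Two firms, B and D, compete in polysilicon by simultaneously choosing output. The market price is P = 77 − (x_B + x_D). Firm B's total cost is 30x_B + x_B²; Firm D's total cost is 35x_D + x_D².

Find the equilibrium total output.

17.8

Firm B's profit: π = x_B(77 − (x_B + x_D)) − 30x_B − x_B².
∂π/∂x_B = 47 − 4x_B − x_D = 0, so x_B = 11.75 − 0.25x_D.
By the same steps for D: x_D = 10.5 − 0.25x_B.
Substituting the second reaction function into the first: x_B = 11.75 − 0.25(10.5 − 0.25x_B), which gives 0.9375x_B = 9.125 ⇒ x_B = 146/15.
Then x_D = 10.5 − 0.25·(146/15) = 121/15.
Total output: 146/15 + 121/15 = 17.8.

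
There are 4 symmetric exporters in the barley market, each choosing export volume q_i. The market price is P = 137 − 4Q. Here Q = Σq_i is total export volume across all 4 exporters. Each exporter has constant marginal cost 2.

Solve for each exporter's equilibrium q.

A representative exporter's profit is π_i = q_i(137 − 4Q) − 2q_i, with Q = q_i + Σ_{j≠i} q_j.
First-order condition: 135 − 8q_i − 4Σ_{j≠i} q_j = 0.
In a symmetric equilibrium every exporter chooses the same q, so Σ_{j≠i} q_j = 3q. The condition becomes 135 − 20q = 0, giving q = 135/20 = 6.75.

6.75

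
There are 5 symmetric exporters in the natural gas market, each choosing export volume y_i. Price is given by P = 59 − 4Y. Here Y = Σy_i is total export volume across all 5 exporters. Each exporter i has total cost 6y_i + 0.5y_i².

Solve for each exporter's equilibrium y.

A representative exporter's profit is π_i = y_i(59 − 4Y) − 6y_i − 0.5y_i², with Y = y_i + Σ_{j≠i} y_j.
First-order condition: 53 − 9y_i − 4Σ_{j≠i} y_j = 0.
In a symmetric equilibrium every exporter chooses the same y, so Σ_{j≠i} y_j = 4y. The condition becomes 53 − 25y = 0, giving y = 53/25 = 2.12.

2.12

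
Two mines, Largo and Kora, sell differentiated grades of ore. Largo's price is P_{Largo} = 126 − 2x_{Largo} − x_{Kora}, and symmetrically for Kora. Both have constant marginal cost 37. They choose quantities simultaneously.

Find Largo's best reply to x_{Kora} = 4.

Mine Largo's profit: π = x_{Largo}(126 − 2x_{Largo} − x_{Kora}) − 37x_{Largo}.
∂π/∂x_{Largo} = 89 − 4x_{Largo} − x_{Kora} = 0 ⇒ x_{Largo} = 22.25 − 0.25x_{Kora}.
At x_{Kora} = 4: x_{Largo} = 22.25 − 0.25·4 = 21.25.

21.25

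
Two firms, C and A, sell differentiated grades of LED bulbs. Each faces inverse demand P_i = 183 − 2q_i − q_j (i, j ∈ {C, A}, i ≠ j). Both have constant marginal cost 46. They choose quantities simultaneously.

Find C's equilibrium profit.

1501.52

Firm C's profit: π = q_C(183 − 2q_C − q_A) − 46q_C.
∂π/∂q_C = 137 − 4q_C − q_A = 0 ⇒ q_C = 34.25 − 0.25q_A.
Setting q_C = q_A in the reaction function: q_C = 34.25 − 0.25q_C, so q_C = 34.25 / 1.25 = 27.4.
P_C = 183 − 2·27.4 − 27.4 = 100.8.
Profit = (100.8 − 46)·27.4 = 1501.52.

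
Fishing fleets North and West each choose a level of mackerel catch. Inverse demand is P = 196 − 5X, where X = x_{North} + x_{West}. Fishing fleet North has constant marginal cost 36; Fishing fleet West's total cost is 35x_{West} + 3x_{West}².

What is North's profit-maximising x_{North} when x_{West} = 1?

Fishing fleet North's profit: π = x_{North}(196 − 5(x_{North} + x_{West})) − 36x_{North}.
∂π/∂x_{North} = 160 − 10x_{North} − 5x_{West} = 0, so x_{North} = 16 − 0.5x_{West}.
At x_{West} = 1: x_{North} = 16 − 0.5·1 = 15.5.

15.5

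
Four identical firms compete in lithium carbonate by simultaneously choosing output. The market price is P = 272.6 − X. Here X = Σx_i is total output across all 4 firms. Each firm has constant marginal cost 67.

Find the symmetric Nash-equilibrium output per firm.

41.12

A representative firm's profit is π_i = x_i(272.6 − X) − 67x_i, with X = x_i + Σ_{j≠i} x_j.
First-order condition: 205.6 − 2x_i − Σ_{j≠i} x_j = 0.
Imposing symmetry (x_j = x for all j) turns Σ_{j≠i} x_j into 3x, so 205.6 = 5x and x = 41.12.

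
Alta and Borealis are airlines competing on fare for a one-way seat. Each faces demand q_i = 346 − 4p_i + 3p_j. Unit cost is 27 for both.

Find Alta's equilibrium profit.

Alta's profit: π = (p_{Alta} − 27)(346 − 4p_{Alta} + 3p_{Borealis}).
∂π/∂p_{Alta} = 454 − 8p_{Alta} + 3p_{Borealis} = 0 ⇒ p_{Alta} = 56.75 + 0.375p_{Borealis}.
By symmetry p_{Borealis} = p_{Alta}; substituting into the reaction function, 0.625p_{Alta} = 56.75 and p_{Alta} = 90.8.
q_{Alta} = 346 − 4·90.8 + 3·90.8 = 255.2.
Profit = (90.8 − 27)·255.2 = 16281.76.

16281.76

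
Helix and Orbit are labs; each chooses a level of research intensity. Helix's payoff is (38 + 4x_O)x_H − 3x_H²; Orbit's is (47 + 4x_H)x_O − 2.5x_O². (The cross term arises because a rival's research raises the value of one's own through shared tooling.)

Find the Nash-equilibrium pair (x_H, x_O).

27, 31

Expanding Helix's payoff: 38x_H + 4x_Ox_H − 3x_H².
∂π/∂x_H = 38 + 4x_O − 6x_H = 0, so x_H = 19/3 + (2/3)x_O.
Likewise for Orbit: x_O = 9.4 + 0.8x_H.
Substituting the second reaction function into the first: x_H = 19/3 + (2/3)(9.4 + 0.8x_H), which gives (7/15)x_H = 12.6 ⇒ x_H = 27.
Then x_O = 9.4 + 0.8·27 = 31.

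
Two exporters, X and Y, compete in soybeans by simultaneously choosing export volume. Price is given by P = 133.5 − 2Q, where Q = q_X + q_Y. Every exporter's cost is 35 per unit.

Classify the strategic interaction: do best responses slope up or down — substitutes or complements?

Exporter X's profit: π = q_X(133.5 − 2(q_X + q_Y)) − 35q_X.
∂π/∂q_X = 98.5 − 4q_X − 2q_Y = 0, so q_X = 24.625 − 0.5q_Y.
The best-response slope dq_X/dq_Y = −0.5 < 0: the reaction function is downward-sloping, so the choices are strategic substitutes.

strategic substitutes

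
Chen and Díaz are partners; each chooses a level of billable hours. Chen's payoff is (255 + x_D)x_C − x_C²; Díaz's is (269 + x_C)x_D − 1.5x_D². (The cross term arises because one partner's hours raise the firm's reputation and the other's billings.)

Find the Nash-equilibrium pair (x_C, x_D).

Expanding Chen's payoff: 255x_C + x_Dx_C − x_C².
∂π/∂x_C = 255 + x_D − 2x_C = 0, so x_C = 127.5 + 0.5x_D.
Likewise for Díaz: x_D = 269/3 + (1/3)x_C.
Solving the two reaction functions simultaneously: (1 − (0.5)(1/3))x_C = 127.5 + 0.5·(269/3), so (5/6)x_C = 517/3 and x_C = 206.8.
Then x_D = 269/3 + (1/3)·206.8 = 158.6.

206.8, 158.6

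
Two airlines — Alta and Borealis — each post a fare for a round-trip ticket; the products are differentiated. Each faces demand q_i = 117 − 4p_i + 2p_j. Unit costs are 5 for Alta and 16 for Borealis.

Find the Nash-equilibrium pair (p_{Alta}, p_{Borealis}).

24.3, 28.7

Alta's profit: π = (p_{Alta} − 5)(117 − 4p_{Alta} + 2p_{Borealis}).
∂π/∂p_{Alta} = 137 − 8p_{Alta} + 2p_{Borealis} = 0 ⇒ p_{Alta} = 17.125 + 0.25p_{Borealis}.
Similarly p_{Borealis} = 22.625 + 0.25p_{Alta}.
Substituting the second reaction function into the first: p_{Alta} = 17.125 + 0.25(22.625 + 0.25p_{Alta}), which gives 0.9375p_{Alta} = 729/32 ⇒ p_{Alta} = 24.3.
Then p_{Borealis} = 22.625 + 0.25·24.3 = 28.7.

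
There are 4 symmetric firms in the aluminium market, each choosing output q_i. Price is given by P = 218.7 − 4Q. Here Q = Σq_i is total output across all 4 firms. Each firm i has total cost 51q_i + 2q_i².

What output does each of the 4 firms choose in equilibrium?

6.9875

A representative firm's profit is π_i = q_i(218.7 − 4Q) − 51q_i − 2q_i², with Q = q_i + Σ_{j≠i} q_j.
First-order condition: 167.7 − 12q_i − 4Σ_{j≠i} q_j = 0.
With identical firms, set every q_j = q: then 167.7 − 12q − 12q = 0, i.e. q = 167.7/24 = 6.9875.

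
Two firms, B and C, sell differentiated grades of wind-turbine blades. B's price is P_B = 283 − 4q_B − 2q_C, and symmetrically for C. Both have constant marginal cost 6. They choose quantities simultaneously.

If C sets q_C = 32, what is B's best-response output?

Firm B's profit: π = q_B(283 − 4q_B − 2q_C) − 6q_B.
∂π/∂q_B = 277 − 8q_B − 2q_C = 0 ⇒ q_B = 34.625 − 0.25q_C.
At q_C = 32: q_B = 34.625 − 0.25·32 = 26.625.

26.625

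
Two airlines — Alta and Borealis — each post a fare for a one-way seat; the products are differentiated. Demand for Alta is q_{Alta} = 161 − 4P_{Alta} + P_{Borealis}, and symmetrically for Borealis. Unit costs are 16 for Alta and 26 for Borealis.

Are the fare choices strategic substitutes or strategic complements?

strategic complements

Alta's profit: π = (P_{Alta} − 16)(161 − 4P_{Alta} + P_{Borealis}).
∂π/∂P_{Alta} = 225 − 8P_{Alta} + P_{Borealis} = 0 ⇒ P_{Alta} = 28.125 + 0.125P_{Borealis}.
The best-response slope dP_{Alta}/dP_{Borealis} = 0.125 > 0: the reaction function is upward-sloping, so the choices are strategic complements.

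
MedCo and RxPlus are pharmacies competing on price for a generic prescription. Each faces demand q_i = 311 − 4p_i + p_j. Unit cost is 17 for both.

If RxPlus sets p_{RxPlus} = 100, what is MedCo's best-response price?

59.875

MedCo's profit: π = (p_{MedCo} − 17)(311 − 4p_{MedCo} + p_{RxPlus}).
∂π/∂p_{MedCo} = 379 − 8p_{MedCo} + p_{RxPlus} = 0 ⇒ p_{MedCo} = 47.375 + 0.125p_{RxPlus}.
At p_{RxPlus} = 100: p_{MedCo} = 47.375 + 0.125·100 = 59.875.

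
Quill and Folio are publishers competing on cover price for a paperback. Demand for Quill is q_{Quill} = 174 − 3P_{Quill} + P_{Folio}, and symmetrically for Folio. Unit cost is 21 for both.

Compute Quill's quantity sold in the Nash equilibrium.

Quill's profit: π = (P_{Quill} − 21)(174 − 3P_{Quill} + P_{Folio}).
∂π/∂P_{Quill} = 237 − 6P_{Quill} + P_{Folio} = 0 ⇒ P_{Quill} = 39.5 + (1/6)P_{Folio}.
Setting P_{Quill} = P_{Folio} in the reaction function: P_{Quill} = 39.5 + (1/6)P_{Quill}, so P_{Quill} = 39.5 / (5/6) = 47.4.
q_{Quill} = 174 − 3·47.4 + 47.4 = 79.2.

79.2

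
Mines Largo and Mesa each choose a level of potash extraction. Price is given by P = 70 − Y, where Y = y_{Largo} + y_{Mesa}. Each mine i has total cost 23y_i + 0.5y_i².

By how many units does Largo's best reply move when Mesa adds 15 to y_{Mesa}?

-5

Mine Largo's profit: π = y_{Largo}(70 − (y_{Largo} + y_{Mesa})) − 23y_{Largo} − 0.5y_{Largo}².
∂π/∂y_{Largo} = 47 − 3y_{Largo} − y_{Mesa} = 0, so y_{Largo} = 47/3 − (1/3)y_{Mesa}.
The reaction-function slope is −1/3, so a 15-unit rise in y_{Mesa} moves y_{Largo} by −1/3 × 15 = −5. Largo's best response falls — the actions are strategic substitutes.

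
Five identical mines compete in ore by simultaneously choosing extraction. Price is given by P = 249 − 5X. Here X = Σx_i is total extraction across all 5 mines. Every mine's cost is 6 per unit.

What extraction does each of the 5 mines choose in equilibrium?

8.1

A representative mine's profit is π_i = x_i(249 − 5X) − 6x_i, with X = x_i + Σ_{j≠i} x_j.
First-order condition: 243 − 10x_i − 5Σ_{j≠i} x_j = 0.
In a symmetric equilibrium every mine chooses the same x, so Σ_{j≠i} x_j = 4x. The condition becomes 243 − 30x = 0, giving x = 243/30 = 8.1.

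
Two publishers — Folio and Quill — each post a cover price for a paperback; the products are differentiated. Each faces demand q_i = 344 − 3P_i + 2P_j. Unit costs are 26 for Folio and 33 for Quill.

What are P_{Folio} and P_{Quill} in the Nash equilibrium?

106.8125, 109.4375

Folio's profit: π = (P_{Folio} − 26)(344 − 3P_{Folio} + 2P_{Quill}).
∂π/∂P_{Folio} = 422 − 6P_{Folio} + 2P_{Quill} = 0 ⇒ P_{Folio} = 211/3 + (1/3)P_{Quill}.
Similarly P_{Quill} = 443/6 + (1/3)P_{Folio}.
Substituting the second reaction function into the first: P_{Folio} = 211/3 + (1/3)(443/6 + (1/3)P_{Folio}), which gives (8/9)P_{Folio} = 1709/18 ⇒ P_{Folio} = 106.8125.
Then P_{Quill} = 443/6 + (1/3)·106.8125 = 109.4375.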